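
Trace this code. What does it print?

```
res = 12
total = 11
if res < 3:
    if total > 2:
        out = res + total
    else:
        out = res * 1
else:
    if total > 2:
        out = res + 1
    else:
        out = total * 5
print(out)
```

res=12, total=11
res < 3 is False; total > 2 is True
→ out = res + 1 = 13

13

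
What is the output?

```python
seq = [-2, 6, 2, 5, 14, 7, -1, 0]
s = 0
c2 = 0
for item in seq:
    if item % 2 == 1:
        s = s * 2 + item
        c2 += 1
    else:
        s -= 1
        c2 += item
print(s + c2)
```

item=-2: not odd, s = 0-1 = -1; c2=-2
item=6: not odd, s = (-1)-1 = -2; c2=4
item=2: not odd, s = (-2)-1 = -3; c2=6
item=5: odd, s = (-3)*2+5 = -1; c2=7
item=14: not odd, s = (-1)-1 = -2; c2=21
item=7: odd, s = (-2)*2+7 = 3; c2=22
item=-1: odd, s = 3*2+(-1) = 5; c2=23
item=0: not odd, s = 5-1 = 4; c2=23
s+c2 = 4+23 = 27

27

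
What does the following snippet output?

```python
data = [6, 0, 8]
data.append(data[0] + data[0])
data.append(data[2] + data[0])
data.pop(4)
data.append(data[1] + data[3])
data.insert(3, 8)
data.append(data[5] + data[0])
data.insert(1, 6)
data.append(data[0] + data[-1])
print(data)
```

append data[0]+data[0] = 6+6 = 12 → [6, 0, 8, 12]
append data[2]+data[0] = 8+6 = 14 → [6, 0, 8, 12, 14]
pop(4) removes 14 → [6, 0, 8, 12]
append data[1]+data[3] = 0+12 = 12 → [6, 0, 8, 12, 12]
insert 8 at 3 → [6, 0, 8, 8, 12, 12]
append data[5]+data[0] = 12+6 = 18 → [6, 0, 8, 8, 12, 12, 18]
insert 6 at 1 → [6, 6, 0, 8, 8, 12, 12, 18]
append data[0]+data[-1] = 6+18 = 24 → [6, 6, 0, 8, 8, 12, 12, 18, 24]

[6, 6, 0, 8, 8, 12, 12, 18, 24]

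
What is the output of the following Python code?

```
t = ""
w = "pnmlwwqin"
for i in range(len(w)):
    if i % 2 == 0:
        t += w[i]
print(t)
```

i=0: add 'p' → 'p'
i=1: skip
i=2: add 'm' → 'pm'
i=3: skip
i=4: add 'w' → 'pmw'
i=5: skip
i=6: add 'q' → 'pmwq'
i=7: skip
i=8: add 'n' → 'pmwqn'

pmwqn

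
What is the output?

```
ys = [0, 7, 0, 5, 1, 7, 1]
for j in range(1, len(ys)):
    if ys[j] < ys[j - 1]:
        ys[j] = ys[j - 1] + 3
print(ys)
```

[0, 7, 10, 13, 16, 19, 22]

j=1: 7>=0, unchanged → [0, 7, 0, 5, 1, 7, 1]
j=2: 0<7, ys[2] = 7+3 = 10 → [0, 7, 10, 5, 1, 7, 1]
j=3: 5<10, ys[3] = 10+3 = 13 → [0, 7, 10, 13, 1, 7, 1]
j=4: 1<13, ys[4] = 13+3 = 16 → [0, 7, 10, 13, 16, 7, 1]
j=5: 7<16, ys[5] = 16+3 = 19 → [0, 7, 10, 13, 16, 19, 1]
j=6: 1<19, ys[6] = 19+3 = 22 → [0, 7, 10, 13, 16, 19, 22]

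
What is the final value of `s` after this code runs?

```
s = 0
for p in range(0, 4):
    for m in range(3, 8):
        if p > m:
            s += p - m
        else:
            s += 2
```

p=0,m=3: not 0>3, s = 0+2 = 2
p=0,m=4: not 0>4, s = 2+2 = 4
p=0,m=5: not 0>5, s = 4+2 = 6
p=0,m=6: not 0>6, s = 6+2 = 8
p=0,m=7: not 0>7, s = 8+2 = 10
p=1,m=3: not 1>3, s = 10+2 = 12
p=1,m=4: not 1>4, s = 12+2 = 14
p=1,m=5: not 1>5, s = 14+2 = 16
p=1,m=6: not 1>6, s = 16+2 = 18
p=1,m=7: not 1>7, s = 18+2 = 20
p=2,m=3: not 2>3, s = 20+2 = 22
p=2,m=4: not 2>4, s = 22+2 = 24
p=2,m=5: not 2>5, s = 24+2 = 26
p=2,m=6: not 2>6, s = 26+2 = 28
p=2,m=7: not 2>7, s = 28+2 = 30
p=3,m=3: not 3>3, s = 30+2 = 32
p=3,m=4: not 3>4, s = 32+2 = 34
p=3,m=5: not 3>5, s = 34+2 = 36
p=3,m=6: not 3>6, s = 36+2 = 38
p=3,m=7: not 3>7, s = 38+2 = 40

40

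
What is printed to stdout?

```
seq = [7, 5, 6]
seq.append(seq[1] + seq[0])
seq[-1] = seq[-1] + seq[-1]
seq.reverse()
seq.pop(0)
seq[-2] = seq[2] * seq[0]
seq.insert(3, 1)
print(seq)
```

append seq[1]+seq[0] = 5+7 = 12 → [7, 5, 6, 12]
seq[-1] = seq[-1]+seq[-1] = 12+12 = 24 → [7, 5, 6, 24]
reverse → [24, 6, 5, 7]
pop(0) removes 24 → [6, 5, 7]
seq[-2] = seq[2]*seq[0] = 7*6 = 42 → [6, 42, 7]
insert 1 at 3 → [6, 42, 7, 1]

[6, 42, 7, 1]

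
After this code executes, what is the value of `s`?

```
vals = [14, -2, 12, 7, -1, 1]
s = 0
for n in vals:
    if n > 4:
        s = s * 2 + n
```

87

n=14: >4, s = 0*2+14 = 14
n=-2: not >4
n=12: >4, s = 14*2+12 = 40
n=7: >4, s = 40*2+7 = 87
n=-1: not >4
n=1: not >4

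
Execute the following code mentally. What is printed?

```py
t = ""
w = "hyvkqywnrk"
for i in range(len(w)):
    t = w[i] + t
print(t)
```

i=0: prepend 'h' → 'h'
i=1: prepend 'y' → 'yh'
i=2: prepend 'v' → 'vyh'
i=3: prepend 'k' → 'kvyh'
i=4: prepend 'q' → 'qkvyh'
i=5: prepend 'y' → 'yqkvyh'
i=6: prepend 'w' → 'wyqkvyh'
i=7: prepend 'n' → 'nwyqkvyh'
i=8: prepend 'r' → 'rnwyqkvyh'
i=9: prepend 'k' → 'krnwyqkvyh'

krnwyqkvyh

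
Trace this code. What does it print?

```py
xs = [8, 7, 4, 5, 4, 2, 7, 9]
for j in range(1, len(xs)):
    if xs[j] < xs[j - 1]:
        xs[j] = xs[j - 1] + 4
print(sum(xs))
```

176

j=1: 7<8, xs[1] = 8+4 = 12 → [8, 12, 4, 5, 4, 2, 7, 9]
j=2: 4<12, xs[2] = 12+4 = 16 → [8, 12, 16, 5, 4, 2, 7, 9]
j=3: 5<16, xs[3] = 16+4 = 20 → [8, 12, 16, 20, 4, 2, 7, 9]
j=4: 4<20, xs[4] = 20+4 = 24 → [8, 12, 16, 20, 24, 2, 7, 9]
j=5: 2<24, xs[5] = 24+4 = 28 → [8, 12, 16, 20, 24, 28, 7, 9]
j=6: 7<28, xs[6] = 28+4 = 32 → [8, 12, 16, 20, 24, 28, 32, 9]
j=7: 9<32, xs[7] = 32+4 = 36 → [8, 12, 16, 20, 24, 28, 32, 36]
sum = 176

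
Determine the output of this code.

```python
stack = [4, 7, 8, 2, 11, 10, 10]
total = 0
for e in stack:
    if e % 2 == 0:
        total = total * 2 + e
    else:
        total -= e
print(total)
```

10

e=4: even, total = 0*2+4 = 4
e=7: not even, total = 4-7 = -3
e=8: even, total = (-3)*2+8 = 2
e=2: even, total = 2*2+2 = 6
e=11: not even, total = 6-11 = -5
e=10: even, total = (-5)*2+10 = 0
e=10: even, total = 0*2+10 = 10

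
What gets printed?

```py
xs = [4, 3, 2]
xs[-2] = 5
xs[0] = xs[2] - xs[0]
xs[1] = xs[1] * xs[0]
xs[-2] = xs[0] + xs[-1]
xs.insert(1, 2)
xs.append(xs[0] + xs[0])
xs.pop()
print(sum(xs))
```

2

xs[-2] = 5 → [4, 5, 2]
xs[0] = xs[2]-xs[0] = 2-4 = -2 → [-2, 5, 2]
xs[1] = xs[1]*xs[0] = 5*(-2) = -10 → [-2, -10, 2]
xs[-2] = xs[0]+xs[-1] = (-2)+2 = 0 → [-2, 0, 2]
insert 2 at 1 → [-2, 2, 0, 2]
append xs[0]+xs[0] = (-2)+(-2) = -4 → [-2, 2, 0, 2, -4]
pop() removes -4 → [-2, 2, 0, 2]
sum = 2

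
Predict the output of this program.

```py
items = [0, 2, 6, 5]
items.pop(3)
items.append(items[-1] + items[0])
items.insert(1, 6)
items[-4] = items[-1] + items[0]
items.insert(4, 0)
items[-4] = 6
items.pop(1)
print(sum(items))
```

18

pop(3) removes 5 → [0, 2, 6]
append items[-1]+items[0] = 6+0 = 6 → [0, 2, 6, 6]
insert 6 at 1 → [0, 6, 2, 6, 6]
items[-4] = items[-1]+items[0] = 6+0 = 6 → [0, 6, 2, 6, 6]
insert 0 at 4 → [0, 6, 2, 6, 0, 6]
items[-4] = 6 → [0, 6, 6, 6, 0, 6]
pop(1) removes 6 → [0, 6, 6, 0, 6]
sum = 18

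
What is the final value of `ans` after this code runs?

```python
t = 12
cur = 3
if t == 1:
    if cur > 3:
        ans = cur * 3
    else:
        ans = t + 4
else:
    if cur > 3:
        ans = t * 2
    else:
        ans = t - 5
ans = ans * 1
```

7

t=12, cur=3
t == 1 is False; cur > 3 is False
→ ans = t - 5 = 7
ans = 7*1 = 7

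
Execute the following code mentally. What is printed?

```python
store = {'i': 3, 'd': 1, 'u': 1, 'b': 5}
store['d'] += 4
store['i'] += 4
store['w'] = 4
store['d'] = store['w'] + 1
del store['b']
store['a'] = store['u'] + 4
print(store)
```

{'i': 7, 'd': 5, 'u': 1, 'w': 4, 'a': 5}

store['d'] = 1+4 = 5 → {'i': 3, 'd': 5, 'u': 1, 'b': 5}
store['i'] = 3+4 = 7 → {'i': 7, 'd': 5, 'u': 1, 'b': 5}
store['w'] = 4 → {'i': 7, 'd': 5, 'u': 1, 'b': 5, 'w': 4}
store['d'] = store['w']+1 = 5 → {'i': 7, 'd': 5, 'u': 1, 'b': 5, 'w': 4}
del 'b' → {'i': 7, 'd': 5, 'u': 1, 'w': 4}
store['a'] = store['u']+4 = 5 → {'i': 7, 'd': 5, 'u': 1, 'w': 4, 'a': 5}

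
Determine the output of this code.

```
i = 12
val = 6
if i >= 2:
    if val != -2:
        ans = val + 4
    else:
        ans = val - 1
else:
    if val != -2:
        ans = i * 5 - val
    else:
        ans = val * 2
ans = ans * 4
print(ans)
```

40

i=12, val=6
i >= 2 is True; val != -2 is True
→ ans = val + 4 = 10
ans = 10*4 = 40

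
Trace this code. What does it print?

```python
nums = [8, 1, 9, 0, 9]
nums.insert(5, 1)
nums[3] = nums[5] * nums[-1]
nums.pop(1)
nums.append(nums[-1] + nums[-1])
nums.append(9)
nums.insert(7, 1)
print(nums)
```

insert 1 at 5 → [8, 1, 9, 0, 9, 1]
nums[3] = nums[5]*nums[-1] = 1*1 = 1 → [8, 1, 9, 1, 9, 1]
pop(1) removes 1 → [8, 9, 1, 9, 1]
append nums[-1]+nums[-1] = 1+1 = 2 → [8, 9, 1, 9, 1, 2]
append 9 → [8, 9, 1, 9, 1, 2, 9]
insert 1 at 7 → [8, 9, 1, 9, 1, 2, 9, 1]

[8, 9, 1, 9, 1, 2, 9, 1]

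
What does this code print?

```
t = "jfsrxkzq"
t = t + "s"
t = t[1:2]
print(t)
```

f

+ 's' → 'jfsrxkzqs'
slice [1:2] → 'f'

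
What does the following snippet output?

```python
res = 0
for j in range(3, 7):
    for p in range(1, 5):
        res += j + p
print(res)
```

j=3,p=1: res = 0+4 = 4
j=3,p=2: res = 4+5 = 9
j=3,p=3: res = 9+6 = 15
j=3,p=4: res = 15+7 = 22
j=4,p=1: res = 22+5 = 27
j=4,p=2: res = 27+6 = 33
j=4,p=3: res = 33+7 = 40
j=4,p=4: res = 40+8 = 48
j=5,p=1: res = 48+6 = 54
j=5,p=2: res = 54+7 = 61
j=5,p=3: res = 61+8 = 69
j=5,p=4: res = 69+9 = 78
j=6,p=1: res = 78+7 = 85
j=6,p=2: res = 85+8 = 93
j=6,p=3: res = 93+9 = 102
j=6,p=4: res = 102+10 = 112

112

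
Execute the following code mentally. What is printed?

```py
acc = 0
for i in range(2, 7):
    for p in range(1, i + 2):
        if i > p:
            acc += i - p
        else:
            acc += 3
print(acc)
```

i=2,p=1: 2>1, acc = 0+1 = 1
i=2,p=2: not 2>2, acc = 1+3 = 4
i=2,p=3: not 2>3, acc = 4+3 = 7
i=3,p=1: 3>1, acc = 7+2 = 9
i=3,p=2: 3>2, acc = 9+1 = 10
i=3,p=3: not 3>3, acc = 10+3 = 13
i=3,p=4: not 3>4, acc = 13+3 = 16
i=4,p=1: 4>1, acc = 16+3 = 19
i=4,p=2: 4>2, acc = 19+2 = 21
i=4,p=3: 4>3, acc = 21+1 = 22
i=4,p=4: not 4>4, acc = 22+3 = 25
i=4,p=5: not 4>5, acc = 25+3 = 28
i=5,p=1: 5>1, acc = 28+4 = 32
i=5,p=2: 5>2, acc = 32+3 = 35
i=5,p=3: 5>3, acc = 35+2 = 37
i=5,p=4: 5>4, acc = 37+1 = 38
i=5,p=5: not 5>5, acc = 38+3 = 41
i=5,p=6: not 5>6, acc = 41+3 = 44
i=6,p=1: 6>1, acc = 44+5 = 49
i=6,p=2: 6>2, acc = 49+4 = 53
i=6,p=3: 6>3, acc = 53+3 = 56
i=6,p=4: 6>4, acc = 56+2 = 58
i=6,p=5: 6>5, acc = 58+1 = 59
i=6,p=6: not 6>6, acc = 59+3 = 62
i=6,p=7: not 6>7, acc = 62+3 = 65

65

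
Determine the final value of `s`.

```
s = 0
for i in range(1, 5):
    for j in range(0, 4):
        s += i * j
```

i=1,j=0: s = 0+0 = 0
i=1,j=1: s = 0+1 = 1
i=1,j=2: s = 1+2 = 3
i=1,j=3: s = 3+3 = 6
i=2,j=0: s = 6+0 = 6
i=2,j=1: s = 6+2 = 8
i=2,j=2: s = 8+4 = 12
i=2,j=3: s = 12+6 = 18
i=3,j=0: s = 18+0 = 18
i=3,j=1: s = 18+3 = 21
i=3,j=2: s = 21+6 = 27
i=3,j=3: s = 27+9 = 36
i=4,j=0: s = 36+0 = 36
i=4,j=1: s = 36+4 = 40
i=4,j=2: s = 40+8 = 48
i=4,j=3: s = 48+12 = 60

60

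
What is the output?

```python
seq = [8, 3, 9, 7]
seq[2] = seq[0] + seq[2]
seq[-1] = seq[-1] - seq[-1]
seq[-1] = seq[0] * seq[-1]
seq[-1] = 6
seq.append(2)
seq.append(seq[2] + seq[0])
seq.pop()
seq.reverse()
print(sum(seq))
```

seq[2] = seq[0]+seq[2] = 8+9 = 17 → [8, 3, 17, 7]
seq[-1] = seq[-1]-seq[-1] = 7-7 = 0 → [8, 3, 17, 0]
seq[-1] = seq[0]*seq[-1] = 8*0 = 0 → [8, 3, 17, 0]
seq[-1] = 6 → [8, 3, 17, 6]
append 2 → [8, 3, 17, 6, 2]
append seq[2]+seq[0] = 17+8 = 25 → [8, 3, 17, 6, 2, 25]
pop() removes 25 → [8, 3, 17, 6, 2]
reverse → [2, 6, 17, 3, 8]
sum = 36

36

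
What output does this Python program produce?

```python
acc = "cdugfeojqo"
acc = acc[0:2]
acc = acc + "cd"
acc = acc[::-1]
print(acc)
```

dcdc

slice [0:2] → 'cd'
+ 'cd' → 'cdcd'
reverse → 'dcdc'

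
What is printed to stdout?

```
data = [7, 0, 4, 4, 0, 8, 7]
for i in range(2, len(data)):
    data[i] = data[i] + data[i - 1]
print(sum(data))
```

66

i=2: data[2] = 4+0 = 4 → [7, 0, 4, 4, 0, 8, 7]
i=3: data[3] = 4+4 = 8 → [7, 0, 4, 8, 0, 8, 7]
i=4: data[4] = 0+8 = 8 → [7, 0, 4, 8, 8, 8, 7]
i=5: data[5] = 8+8 = 16 → [7, 0, 4, 8, 8, 16, 7]
i=6: data[6] = 7+16 = 23 → [7, 0, 4, 8, 8, 16, 23]
sum = 66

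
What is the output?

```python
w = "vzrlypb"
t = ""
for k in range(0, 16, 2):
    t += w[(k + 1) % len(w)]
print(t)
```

zlpvrybz

k=0: add w[1]='z' → 'z'
k=2: add w[3]='l' → 'zl'
k=4: add w[5]='p' → 'zlp'
k=6: add w[0]='v' → 'zlpv'
k=8: add w[2]='r' → 'zlpvr'
k=10: add w[4]='y' → 'zlpvry'
k=12: add w[6]='b' → 'zlpvryb'
k=14: add w[1]='z' → 'zlpvrybz'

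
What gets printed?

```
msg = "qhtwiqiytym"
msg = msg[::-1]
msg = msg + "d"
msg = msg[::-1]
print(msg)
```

dqhtwiqiytym

reverse → 'mytyiqiwthq'
+ 'd' → 'mytyiqiwthqd'
reverse → 'dqhtwiqiytym'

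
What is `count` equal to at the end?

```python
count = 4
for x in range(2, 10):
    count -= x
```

-40

x=2: count = 4-2 = 2
x=3: count = 2-3 = -1
x=4: count = (-1)-4 = -5
x=5: count = (-5)-5 = -10
x=6: count = (-10)-6 = -16
x=7: count = (-16)-7 = -23
x=8: count = (-23)-8 = -31
x=9: count = (-31)-9 = -40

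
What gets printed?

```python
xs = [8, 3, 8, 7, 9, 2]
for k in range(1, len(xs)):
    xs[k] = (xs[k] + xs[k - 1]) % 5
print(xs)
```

k=1: xs[1] = (3+8)%5 = 1 → [8, 1, 8, 7, 9, 2]
k=2: xs[2] = (8+1)%5 = 4 → [8, 1, 4, 7, 9, 2]
k=3: xs[3] = (7+4)%5 = 1 → [8, 1, 4, 1, 9, 2]
k=4: xs[4] = (9+1)%5 = 0 → [8, 1, 4, 1, 0, 2]
k=5: xs[5] = (2+0)%5 = 2 → [8, 1, 4, 1, 0, 2]

[8, 1, 4, 1, 0, 2]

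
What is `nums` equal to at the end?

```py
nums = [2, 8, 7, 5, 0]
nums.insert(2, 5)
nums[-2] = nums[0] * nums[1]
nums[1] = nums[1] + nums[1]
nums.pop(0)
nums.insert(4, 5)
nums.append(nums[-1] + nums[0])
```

insert 5 at 2 → [2, 8, 5, 7, 5, 0]
nums[-2] = nums[0]*nums[1] = 2*8 = 16 → [2, 8, 5, 7, 16, 0]
nums[1] = nums[1]+nums[1] = 8+8 = 16 → [2, 16, 5, 7, 16, 0]
pop(0) removes 2 → [16, 5, 7, 16, 0]
insert 5 at 4 → [16, 5, 7, 16, 5, 0]
append nums[-1]+nums[0] = 0+16 = 16 → [16, 5, 7, 16, 5, 0, 16]

[16, 5, 7, 16, 5, 0, 16]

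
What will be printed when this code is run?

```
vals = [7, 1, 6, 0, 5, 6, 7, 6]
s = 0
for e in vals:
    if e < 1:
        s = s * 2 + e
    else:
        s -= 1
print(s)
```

e=7: not <1, s = 0-1 = -1
e=1: not <1, s = (-1)-1 = -2
e=6: not <1, s = (-2)-1 = -3
e=0: <1, s = (-3)*2+0 = -6
e=5: not <1, s = (-6)-1 = -7
e=6: not <1, s = (-7)-1 = -8
e=7: not <1, s = (-8)-1 = -9
e=6: not <1, s = (-9)-1 = -10

-10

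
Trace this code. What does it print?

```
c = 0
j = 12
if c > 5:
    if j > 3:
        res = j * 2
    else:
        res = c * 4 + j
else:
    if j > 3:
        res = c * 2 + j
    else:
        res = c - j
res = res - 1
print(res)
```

11

c=0, j=12
c > 5 is False; j > 3 is True
→ res = c * 2 + j = 12
res = 12-1 = 11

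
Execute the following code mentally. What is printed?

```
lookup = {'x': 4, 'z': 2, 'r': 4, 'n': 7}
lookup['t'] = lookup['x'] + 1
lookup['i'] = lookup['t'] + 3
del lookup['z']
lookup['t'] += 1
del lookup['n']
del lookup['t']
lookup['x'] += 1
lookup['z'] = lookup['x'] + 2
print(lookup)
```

lookup['t'] = lookup['x']+1 = 5 → {'x': 4, 'z': 2, 'r': 4, 'n': 7, 't': 5}
lookup['i'] = lookup['t']+3 = 8 → {'x': 4, 'z': 2, 'r': 4, 'n': 7, 't': 5, 'i': 8}
del 'z' → {'x': 4, 'r': 4, 'n': 7, 't': 5, 'i': 8}
lookup['t'] = 5+1 = 6 → {'x': 4, 'r': 4, 'n': 7, 't': 6, 'i': 8}
del 'n' → {'x': 4, 'r': 4, 't': 6, 'i': 8}
del 't' → {'x': 4, 'r': 4, 'i': 8}
lookup['x'] = 4+1 = 5 → {'x': 5, 'r': 4, 'i': 8}
lookup['z'] = lookup['x']+2 = 7 → {'x': 5, 'r': 4, 'i': 8, 'z': 7}

{'x': 5, 'r': 4, 'i': 8, 'z': 7}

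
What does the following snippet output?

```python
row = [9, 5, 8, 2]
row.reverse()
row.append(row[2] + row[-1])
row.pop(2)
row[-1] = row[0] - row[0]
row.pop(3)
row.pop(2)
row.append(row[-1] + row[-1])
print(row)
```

[2, 8, 16]

reverse → [2, 8, 5, 9]
append row[2]+row[-1] = 5+9 = 14 → [2, 8, 5, 9, 14]
pop(2) removes 5 → [2, 8, 9, 14]
row[-1] = row[0]-row[0] = 2-2 = 0 → [2, 8, 9, 0]
pop(3) removes 0 → [2, 8, 9]
pop(2) removes 9 → [2, 8]
append row[-1]+row[-1] = 8+8 = 16 → [2, 8, 16]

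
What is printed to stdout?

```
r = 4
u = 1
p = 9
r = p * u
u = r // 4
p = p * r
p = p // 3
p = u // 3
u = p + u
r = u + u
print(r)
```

r = 9*1 = 9
u = 9//4 = 2
p = 9*9 = 81
p = 81//3 = 27
p = 2//3 = 0
u = 0+2 = 2
r = 2+2 = 4

4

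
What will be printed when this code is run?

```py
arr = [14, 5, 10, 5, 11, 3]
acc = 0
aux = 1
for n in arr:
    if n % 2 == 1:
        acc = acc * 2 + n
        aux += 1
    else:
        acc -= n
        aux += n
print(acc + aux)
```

-190

n=14: not odd, acc = 0-14 = -14; aux=15
n=5: odd, acc = (-14)*2+5 = -23; aux=16
n=10: not odd, acc = (-23)-10 = -33; aux=26
n=5: odd, acc = (-33)*2+5 = -61; aux=27
n=11: odd, acc = (-61)*2+11 = -111; aux=28
n=3: odd, acc = (-111)*2+3 = -219; aux=29
acc+aux = (-219)+29 = -190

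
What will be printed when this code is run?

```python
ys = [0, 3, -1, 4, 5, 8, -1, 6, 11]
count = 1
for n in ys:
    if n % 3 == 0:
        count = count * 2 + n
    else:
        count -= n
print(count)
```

-21

n=0: %3==0, count = 1*2+0 = 2
n=3: %3==0, count = 2*2+3 = 7
n=-1: not %3==0, count = 7-(-1) = 8
n=4: not %3==0, count = 8-4 = 4
n=5: not %3==0, count = 4-5 = -1
n=8: not %3==0, count = (-1)-8 = -9
n=-1: not %3==0, count = (-9)-(-1) = -8
n=6: %3==0, count = (-8)*2+6 = -10
n=11: not %3==0, count = (-10)-11 = -21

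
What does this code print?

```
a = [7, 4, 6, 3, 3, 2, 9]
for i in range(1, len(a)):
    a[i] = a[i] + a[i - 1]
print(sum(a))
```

i=1: a[1] = 4+7 = 11 → [7, 11, 6, 3, 3, 2, 9]
i=2: a[2] = 6+11 = 17 → [7, 11, 17, 3, 3, 2, 9]
i=3: a[3] = 3+17 = 20 → [7, 11, 17, 20, 3, 2, 9]
i=4: a[4] = 3+20 = 23 → [7, 11, 17, 20, 23, 2, 9]
i=5: a[5] = 2+23 = 25 → [7, 11, 17, 20, 23, 25, 9]
i=6: a[6] = 9+25 = 34 → [7, 11, 17, 20, 23, 25, 34]
sum = 137

137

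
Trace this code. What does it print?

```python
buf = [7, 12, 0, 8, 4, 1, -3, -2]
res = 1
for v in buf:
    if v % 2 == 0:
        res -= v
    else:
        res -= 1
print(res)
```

v=7: not even, res = 1-1 = 0
v=12: even, res = 0-12 = -12
v=0: even, res = (-12)-0 = -12
v=8: even, res = (-12)-8 = -20
v=4: even, res = (-20)-4 = -24
v=1: not even, res = (-24)-1 = -25
v=-3: not even, res = (-25)-1 = -26
v=-2: even, res = (-26)-(-2) = -24

-24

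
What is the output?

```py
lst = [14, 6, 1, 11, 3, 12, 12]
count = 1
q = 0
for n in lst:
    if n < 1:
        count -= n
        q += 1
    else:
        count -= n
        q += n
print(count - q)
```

-117

n=14: not <1, count = 1-14 = -13; q=14
n=6: not <1, count = (-13)-6 = -19; q=20
n=1: not <1, count = (-19)-1 = -20; q=21
n=11: not <1, count = (-20)-11 = -31; q=32
n=3: not <1, count = (-31)-3 = -34; q=35
n=12: not <1, count = (-34)-12 = -46; q=47
n=12: not <1, count = (-46)-12 = -58; q=59
count-q = (-58)-59 = -117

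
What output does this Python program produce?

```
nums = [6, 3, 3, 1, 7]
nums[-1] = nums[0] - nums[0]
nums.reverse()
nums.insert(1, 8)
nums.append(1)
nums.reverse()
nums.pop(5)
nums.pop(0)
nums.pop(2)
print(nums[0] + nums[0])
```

nums[-1] = nums[0]-nums[0] = 6-6 = 0 → [6, 3, 3, 1, 0]
reverse → [0, 1, 3, 3, 6]
insert 8 at 1 → [0, 8, 1, 3, 3, 6]
append 1 → [0, 8, 1, 3, 3, 6, 1]
reverse → [1, 6, 3, 3, 1, 8, 0]
pop(5) removes 8 → [1, 6, 3, 3, 1, 0]
pop(0) removes 1 → [6, 3, 3, 1, 0]
pop(2) removes 3 → [6, 3, 1, 0]
nums[0]+nums[0] = 6+6 = 12

12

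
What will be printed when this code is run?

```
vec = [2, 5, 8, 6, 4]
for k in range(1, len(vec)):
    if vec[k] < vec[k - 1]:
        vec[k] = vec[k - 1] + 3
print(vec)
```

k=1: 5>=2, unchanged → [2, 5, 8, 6, 4]
k=2: 8>=5, unchanged → [2, 5, 8, 6, 4]
k=3: 6<8, vec[3] = 8+3 = 11 → [2, 5, 8, 11, 4]
k=4: 4<11, vec[4] = 11+3 = 14 → [2, 5, 8, 11, 14]

[2, 5, 8, 11, 14]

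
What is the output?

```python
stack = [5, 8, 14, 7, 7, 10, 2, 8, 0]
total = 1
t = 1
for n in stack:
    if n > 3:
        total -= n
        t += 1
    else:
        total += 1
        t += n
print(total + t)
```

n=5: >3, total = 1-5 = -4; t=2
n=8: >3, total = (-4)-8 = -12; t=3
n=14: >3, total = (-12)-14 = -26; t=4
n=7: >3, total = (-26)-7 = -33; t=5
n=7: >3, total = (-33)-7 = -40; t=6
n=10: >3, total = (-40)-10 = -50; t=7
n=2: not >3, total = (-50)+1 = -49; t=9
n=8: >3, total = (-49)-8 = -57; t=10
n=0: not >3, total = (-57)+1 = -56; t=10
total+t = (-56)+10 = -46

-46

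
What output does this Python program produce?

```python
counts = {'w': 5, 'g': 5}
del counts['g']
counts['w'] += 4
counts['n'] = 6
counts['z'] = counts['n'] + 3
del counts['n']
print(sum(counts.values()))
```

18

del 'g' → {'w': 5}
counts['w'] = 5+4 = 9 → {'w': 9}
counts['n'] = 6 → {'w': 9, 'n': 6}
counts['z'] = counts['n']+3 = 9 → {'w': 9, 'n': 6, 'z': 9}
del 'n' → {'w': 9, 'z': 9}
sum of values = 18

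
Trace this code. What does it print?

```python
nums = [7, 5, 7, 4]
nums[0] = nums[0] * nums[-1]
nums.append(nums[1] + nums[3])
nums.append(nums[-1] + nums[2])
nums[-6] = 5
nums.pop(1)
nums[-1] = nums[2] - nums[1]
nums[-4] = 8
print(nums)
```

nums[0] = nums[0]*nums[-1] = 7*4 = 28 → [28, 5, 7, 4]
append nums[1]+nums[3] = 5+4 = 9 → [28, 5, 7, 4, 9]
append nums[-1]+nums[2] = 9+7 = 16 → [28, 5, 7, 4, 9, 16]
nums[-6] = 5 → [5, 5, 7, 4, 9, 16]
pop(1) removes 5 → [5, 7, 4, 9, 16]
nums[-1] = nums[2]-nums[1] = 4-7 = -3 → [5, 7, 4, 9, -3]
nums[-4] = 8 → [5, 8, 4, 9, -3]

[5, 8, 4, 9, -3]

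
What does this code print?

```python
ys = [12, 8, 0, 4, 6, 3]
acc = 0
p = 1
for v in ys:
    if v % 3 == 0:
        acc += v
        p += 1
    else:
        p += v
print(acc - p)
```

v=12: %3==0, acc = 0+12 = 12; p=2
v=8: not %3==0; p=10
v=0: %3==0, acc = 12+0 = 12; p=11
v=4: not %3==0; p=15
v=6: %3==0, acc = 12+6 = 18; p=16
v=3: %3==0, acc = 18+3 = 21; p=17
acc-p = 21-17 = 4

4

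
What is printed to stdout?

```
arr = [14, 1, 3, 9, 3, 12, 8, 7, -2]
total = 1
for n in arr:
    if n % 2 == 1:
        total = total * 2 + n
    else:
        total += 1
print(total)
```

n=14: not odd, total = 1+1 = 2
n=1: odd, total = 2*2+1 = 5
n=3: odd, total = 5*2+3 = 13
n=9: odd, total = 13*2+9 = 35
n=3: odd, total = 35*2+3 = 73
n=12: not odd, total = 73+1 = 74
n=8: not odd, total = 74+1 = 75
n=7: odd, total = 75*2+7 = 157
n=-2: not odd, total = 157+1 = 158

158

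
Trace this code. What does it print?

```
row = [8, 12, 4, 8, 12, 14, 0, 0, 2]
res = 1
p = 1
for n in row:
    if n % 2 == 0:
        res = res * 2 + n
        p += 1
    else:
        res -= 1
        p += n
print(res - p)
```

4904

n=8: even, res = 1*2+8 = 10; p=2
n=12: even, res = 10*2+12 = 32; p=3
n=4: even, res = 32*2+4 = 68; p=4
n=8: even, res = 68*2+8 = 144; p=5
n=12: even, res = 144*2+12 = 300; p=6
n=14: even, res = 300*2+14 = 614; p=7
n=0: even, res = 614*2+0 = 1228; p=8
n=0: even, res = 1228*2+0 = 2456; p=9
n=2: even, res = 2456*2+2 = 4914; p=10
res-p = 4914-10 = 4904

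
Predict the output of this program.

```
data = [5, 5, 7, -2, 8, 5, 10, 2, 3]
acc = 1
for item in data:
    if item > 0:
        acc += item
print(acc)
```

46

item=5: >0, acc = 1+5 = 6
item=5: >0, acc = 6+5 = 11
item=7: >0, acc = 11+7 = 18
item=-2: not >0
item=8: >0, acc = 18+8 = 26
item=5: >0, acc = 26+5 = 31
item=10: >0, acc = 31+10 = 41
item=2: >0, acc = 41+2 = 43
item=3: >0, acc = 43+3 = 46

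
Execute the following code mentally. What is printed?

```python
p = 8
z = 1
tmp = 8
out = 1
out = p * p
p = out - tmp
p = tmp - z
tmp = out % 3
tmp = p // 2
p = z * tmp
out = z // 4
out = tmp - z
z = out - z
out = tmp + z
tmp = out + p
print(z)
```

out = 8*8 = 64
p = 64-8 = 56
p = 8-1 = 7
tmp = 64%3 = 1
tmp = 7//2 = 3
p = 1*3 = 3
out = 1//4 = 0
out = 3-1 = 2
z = 2-1 = 1
out = 3+1 = 4
tmp = 4+3 = 7

1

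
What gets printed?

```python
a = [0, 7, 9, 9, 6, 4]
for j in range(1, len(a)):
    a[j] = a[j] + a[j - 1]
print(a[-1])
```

35

j=1: a[1] = 7+0 = 7 → [0, 7, 9, 9, 6, 4]
j=2: a[2] = 9+7 = 16 → [0, 7, 16, 9, 6, 4]
j=3: a[3] = 9+16 = 25 → [0, 7, 16, 25, 6, 4]
j=4: a[4] = 6+25 = 31 → [0, 7, 16, 25, 31, 4]
j=5: a[5] = 4+31 = 35 → [0, 7, 16, 25, 31, 35]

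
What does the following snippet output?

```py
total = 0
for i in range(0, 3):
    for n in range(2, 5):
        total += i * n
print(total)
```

27

i=0,n=2: total = 0+0 = 0
i=0,n=3: total = 0+0 = 0
i=0,n=4: total = 0+0 = 0
i=1,n=2: total = 0+2 = 2
i=1,n=3: total = 2+3 = 5
i=1,n=4: total = 5+4 = 9
i=2,n=2: total = 9+4 = 13
i=2,n=3: total = 13+6 = 19
i=2,n=4: total = 19+8 = 27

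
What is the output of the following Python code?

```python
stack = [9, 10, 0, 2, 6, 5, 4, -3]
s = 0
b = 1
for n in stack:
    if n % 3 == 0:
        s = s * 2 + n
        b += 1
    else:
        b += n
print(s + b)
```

n=9: %3==0, s = 0*2+9 = 9; b=2
n=10: not %3==0; b=12
n=0: %3==0, s = 9*2+0 = 18; b=13
n=2: not %3==0; b=15
n=6: %3==0, s = 18*2+6 = 42; b=16
n=5: not %3==0; b=21
n=4: not %3==0; b=25
n=-3: %3==0, s = 42*2+(-3) = 81; b=26
s+b = 81+26 = 107

107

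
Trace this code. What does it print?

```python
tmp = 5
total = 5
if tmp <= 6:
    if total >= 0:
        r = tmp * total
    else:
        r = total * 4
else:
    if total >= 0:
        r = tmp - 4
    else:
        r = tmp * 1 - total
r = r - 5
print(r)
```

20

tmp=5, total=5
tmp <= 6 is True; total >= 0 is True
→ r = tmp * total = 25
r = 25-5 = 20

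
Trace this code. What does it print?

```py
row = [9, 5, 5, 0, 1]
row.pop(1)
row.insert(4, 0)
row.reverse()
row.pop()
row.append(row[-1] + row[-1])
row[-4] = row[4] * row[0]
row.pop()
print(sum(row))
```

pop(1) removes 5 → [9, 5, 0, 1]
insert 0 at 4 → [9, 5, 0, 1, 0]
reverse → [0, 1, 0, 5, 9]
pop() removes 9 → [0, 1, 0, 5]
append row[-1]+row[-1] = 5+5 = 10 → [0, 1, 0, 5, 10]
row[-4] = row[4]*row[0] = 10*0 = 0 → [0, 0, 0, 5, 10]
pop() removes 10 → [0, 0, 0, 5]
sum = 5

5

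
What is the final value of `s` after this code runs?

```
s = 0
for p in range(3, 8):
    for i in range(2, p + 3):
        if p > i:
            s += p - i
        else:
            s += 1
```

50

p=3,i=2: 3>2, s = 0+1 = 1
p=3,i=3: not 3>3, s = 1+1 = 2
p=3,i=4: not 3>4, s = 2+1 = 3
p=3,i=5: not 3>5, s = 3+1 = 4
p=4,i=2: 4>2, s = 4+2 = 6
p=4,i=3: 4>3, s = 6+1 = 7
p=4,i=4: not 4>4, s = 7+1 = 8
p=4,i=5: not 4>5, s = 8+1 = 9
p=4,i=6: not 4>6, s = 9+1 = 10
p=5,i=2: 5>2, s = 10+3 = 13
p=5,i=3: 5>3, s = 13+2 = 15
p=5,i=4: 5>4, s = 15+1 = 16
p=5,i=5: not 5>5, s = 16+1 = 17
p=5,i=6: not 5>6, s = 17+1 = 18
p=5,i=7: not 5>7, s = 18+1 = 19
p=6,i=2: 6>2, s = 19+4 = 23
p=6,i=3: 6>3, s = 23+3 = 26
p=6,i=4: 6>4, s = 26+2 = 28
p=6,i=5: 6>5, s = 28+1 = 29
p=6,i=6: not 6>6, s = 29+1 = 30
p=6,i=7: not 6>7, s = 30+1 = 31
p=6,i=8: not 6>8, s = 31+1 = 32
p=7,i=2: 7>2, s = 32+5 = 37
p=7,i=3: 7>3, s = 37+4 = 41
p=7,i=4: 7>4, s = 41+3 = 44
p=7,i=5: 7>5, s = 44+2 = 46
p=7,i=6: 7>6, s = 46+1 = 47
p=7,i=7: not 7>7, s = 47+1 = 48
p=7,i=8: not 7>8, s = 48+1 = 49
p=7,i=9: not 7>9, s = 49+1 = 50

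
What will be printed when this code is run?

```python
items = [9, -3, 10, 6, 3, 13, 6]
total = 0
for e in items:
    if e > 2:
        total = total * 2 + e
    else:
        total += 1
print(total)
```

e=9: >2, total = 0*2+9 = 9
e=-3: not >2, total = 9+1 = 10
e=10: >2, total = 10*2+10 = 30
e=6: >2, total = 30*2+6 = 66
e=3: >2, total = 66*2+3 = 135
e=13: >2, total = 135*2+13 = 283
e=6: >2, total = 283*2+6 = 572

572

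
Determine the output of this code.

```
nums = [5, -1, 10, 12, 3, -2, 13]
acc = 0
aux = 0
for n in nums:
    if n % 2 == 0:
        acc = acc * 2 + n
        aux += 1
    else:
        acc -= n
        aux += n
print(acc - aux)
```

-12

n=5: not even, acc = 0-5 = -5; aux=5
n=-1: not even, acc = (-5)-(-1) = -4; aux=4
n=10: even, acc = (-4)*2+10 = 2; aux=5
n=12: even, acc = 2*2+12 = 16; aux=6
n=3: not even, acc = 16-3 = 13; aux=9
n=-2: even, acc = 13*2+(-2) = 24; aux=10
n=13: not even, acc = 24-13 = 11; aux=23
acc-aux = 11-23 = -12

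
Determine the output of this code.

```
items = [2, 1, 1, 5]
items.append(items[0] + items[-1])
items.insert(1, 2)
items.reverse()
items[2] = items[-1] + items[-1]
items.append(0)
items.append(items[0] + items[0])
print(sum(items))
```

append items[0]+items[-1] = 2+5 = 7 → [2, 1, 1, 5, 7]
insert 2 at 1 → [2, 2, 1, 1, 5, 7]
reverse → [7, 5, 1, 1, 2, 2]
items[2] = items[-1]+items[-1] = 2+2 = 4 → [7, 5, 4, 1, 2, 2]
append 0 → [7, 5, 4, 1, 2, 2, 0]
append items[0]+items[0] = 7+7 = 14 → [7, 5, 4, 1, 2, 2, 0, 14]
sum = 35

35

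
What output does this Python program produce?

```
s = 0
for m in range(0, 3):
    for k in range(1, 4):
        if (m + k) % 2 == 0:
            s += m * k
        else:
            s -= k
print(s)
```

m=0,k=1: odd sum, s = 0-1 = -1
m=0,k=2: even sum, s = (-1)+0 = -1
m=0,k=3: odd sum, s = (-1)-3 = -4
m=1,k=1: even sum, s = (-4)+1 = -3
m=1,k=2: odd sum, s = (-3)-2 = -5
m=1,k=3: even sum, s = (-5)+3 = -2
m=2,k=1: odd sum, s = (-2)-1 = -3
m=2,k=2: even sum, s = (-3)+4 = 1
m=2,k=3: odd sum, s = 1-3 = -2

-2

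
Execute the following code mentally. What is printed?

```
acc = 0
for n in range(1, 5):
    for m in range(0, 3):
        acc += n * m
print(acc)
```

30

n=1,m=0: acc = 0+0 = 0
n=1,m=1: acc = 0+1 = 1
n=1,m=2: acc = 1+2 = 3
n=2,m=0: acc = 3+0 = 3
n=2,m=1: acc = 3+2 = 5
n=2,m=2: acc = 5+4 = 9
n=3,m=0: acc = 9+0 = 9
n=3,m=1: acc = 9+3 = 12
n=3,m=2: acc = 12+6 = 18
n=4,m=0: acc = 18+0 = 18
n=4,m=1: acc = 18+4 = 22
n=4,m=2: acc = 22+8 = 30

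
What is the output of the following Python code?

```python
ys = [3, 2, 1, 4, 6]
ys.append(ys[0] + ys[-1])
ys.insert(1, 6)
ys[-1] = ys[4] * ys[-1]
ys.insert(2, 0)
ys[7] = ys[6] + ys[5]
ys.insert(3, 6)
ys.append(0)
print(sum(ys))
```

append ys[0]+ys[-1] = 3+6 = 9 → [3, 2, 1, 4, 6, 9]
insert 6 at 1 → [3, 6, 2, 1, 4, 6, 9]
ys[-1] = ys[4]*ys[-1] = 4*9 = 36 → [3, 6, 2, 1, 4, 6, 36]
insert 0 at 2 → [3, 6, 0, 2, 1, 4, 6, 36]
ys[7] = ys[6]+ys[5] = 6+4 = 10 → [3, 6, 0, 2, 1, 4, 6, 10]
insert 6 at 3 → [3, 6, 0, 6, 2, 1, 4, 6, 10]
append 0 → [3, 6, 0, 6, 2, 1, 4, 6, 10, 0]
sum = 38

38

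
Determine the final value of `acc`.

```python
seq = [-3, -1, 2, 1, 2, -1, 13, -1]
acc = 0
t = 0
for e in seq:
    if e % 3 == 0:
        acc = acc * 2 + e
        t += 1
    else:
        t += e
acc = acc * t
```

-48

e=-3: %3==0, acc = 0*2+(-3) = -3; t=1
e=-1: not %3==0; t=0
e=2: not %3==0; t=2
e=1: not %3==0; t=3
e=2: not %3==0; t=5
e=-1: not %3==0; t=4
e=13: not %3==0; t=17
e=-1: not %3==0; t=16
acc*t = (-3)*16 = -48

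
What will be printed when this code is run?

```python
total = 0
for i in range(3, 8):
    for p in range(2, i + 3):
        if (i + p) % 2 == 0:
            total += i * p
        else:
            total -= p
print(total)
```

i=3,p=2: odd sum, total = 0-2 = -2
i=3,p=3: even sum, total = (-2)+9 = 7
i=3,p=4: odd sum, total = 7-4 = 3
i=3,p=5: even sum, total = 3+15 = 18
i=4,p=2: even sum, total = 18+8 = 26
i=4,p=3: odd sum, total = 26-3 = 23
i=4,p=4: even sum, total = 23+16 = 39
i=4,p=5: odd sum, total = 39-5 = 34
i=4,p=6: even sum, total = 34+24 = 58
i=5,p=2: odd sum, total = 58-2 = 56
i=5,p=3: even sum, total = 56+15 = 71
i=5,p=4: odd sum, total = 71-4 = 67
i=5,p=5: even sum, total = 67+25 = 92
i=5,p=6: odd sum, total = 92-6 = 86
i=5,p=7: even sum, total = 86+35 = 121
i=6,p=2: even sum, total = 121+12 = 133
i=6,p=3: odd sum, total = 133-3 = 130
i=6,p=4: even sum, total = 130+24 = 154
i=6,p=5: odd sum, total = 154-5 = 149
i=6,p=6: even sum, total = 149+36 = 185
i=6,p=7: odd sum, total = 185-7 = 178
i=6,p=8: even sum, total = 178+48 = 226
i=7,p=2: odd sum, total = 226-2 = 224
i=7,p=3: even sum, total = 224+21 = 245
i=7,p=4: odd sum, total = 245-4 = 241
i=7,p=5: even sum, total = 241+35 = 276
i=7,p=6: odd sum, total = 276-6 = 270
i=7,p=7: even sum, total = 270+49 = 319
i=7,p=8: odd sum, total = 319-8 = 311
i=7,p=9: even sum, total = 311+63 = 374

374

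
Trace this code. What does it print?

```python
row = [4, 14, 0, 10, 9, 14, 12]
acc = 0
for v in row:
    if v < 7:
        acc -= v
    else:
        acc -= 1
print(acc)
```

v=4: <7, acc = 0-4 = -4
v=14: not <7, acc = (-4)-1 = -5
v=0: <7, acc = (-5)-0 = -5
v=10: not <7, acc = (-5)-1 = -6
v=9: not <7, acc = (-6)-1 = -7
v=14: not <7, acc = (-7)-1 = -8
v=12: not <7, acc = (-8)-1 = -9

-9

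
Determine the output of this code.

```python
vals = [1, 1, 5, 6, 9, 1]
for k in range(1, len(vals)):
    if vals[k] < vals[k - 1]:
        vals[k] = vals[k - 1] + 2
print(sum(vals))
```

33

k=1: 1>=1, unchanged → [1, 1, 5, 6, 9, 1]
k=2: 5>=1, unchanged → [1, 1, 5, 6, 9, 1]
k=3: 6>=5, unchanged → [1, 1, 5, 6, 9, 1]
k=4: 9>=6, unchanged → [1, 1, 5, 6, 9, 1]
k=5: 1<9, vals[5] = 9+2 = 11 → [1, 1, 5, 6, 9, 11]
sum = 33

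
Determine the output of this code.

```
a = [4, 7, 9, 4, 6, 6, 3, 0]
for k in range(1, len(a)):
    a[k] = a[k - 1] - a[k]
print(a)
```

k=1: a[1] = 4-7 = -3 → [4, -3, 9, 4, 6, 6, 3, 0]
k=2: a[2] = (-3)-9 = -12 → [4, -3, -12, 4, 6, 6, 3, 0]
k=3: a[3] = (-12)-4 = -16 → [4, -3, -12, -16, 6, 6, 3, 0]
k=4: a[4] = (-16)-6 = -22 → [4, -3, -12, -16, -22, 6, 3, 0]
k=5: a[5] = (-22)-6 = -28 → [4, -3, -12, -16, -22, -28, 3, 0]
k=6: a[6] = (-28)-3 = -31 → [4, -3, -12, -16, -22, -28, -31, 0]
k=7: a[7] = (-31)-0 = -31 → [4, -3, -12, -16, -22, -28, -31, -31]

[4, -3, -12, -16, -22, -28, -31, -31]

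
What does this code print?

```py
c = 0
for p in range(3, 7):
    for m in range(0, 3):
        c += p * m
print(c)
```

54

p=3,m=0: c = 0+0 = 0
p=3,m=1: c = 0+3 = 3
p=3,m=2: c = 3+6 = 9
p=4,m=0: c = 9+0 = 9
p=4,m=1: c = 9+4 = 13
p=4,m=2: c = 13+8 = 21
p=5,m=0: c = 21+0 = 21
p=5,m=1: c = 21+5 = 26
p=5,m=2: c = 26+10 = 36
p=6,m=0: c = 36+0 = 36
p=6,m=1: c = 36+6 = 42
p=6,m=2: c = 42+12 = 54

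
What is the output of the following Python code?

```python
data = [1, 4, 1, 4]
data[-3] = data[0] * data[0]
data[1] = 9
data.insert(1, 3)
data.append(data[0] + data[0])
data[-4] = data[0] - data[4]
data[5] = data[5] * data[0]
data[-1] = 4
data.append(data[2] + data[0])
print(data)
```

[1, 3, -3, 1, 4, 4, -2]

data[-3] = data[0]*data[0] = 1*1 = 1 → [1, 1, 1, 4]
data[1] = 9 → [1, 9, 1, 4]
insert 3 at 1 → [1, 3, 9, 1, 4]
append data[0]+data[0] = 1+1 = 2 → [1, 3, 9, 1, 4, 2]
data[-4] = data[0]-data[4] = 1-4 = -3 → [1, 3, -3, 1, 4, 2]
data[5] = data[5]*data[0] = 2*1 = 2 → [1, 3, -3, 1, 4, 2]
data[-1] = 4 → [1, 3, -3, 1, 4, 4]
append data[2]+data[0] = (-3)+1 = -2 → [1, 3, -3, 1, 4, 4, -2]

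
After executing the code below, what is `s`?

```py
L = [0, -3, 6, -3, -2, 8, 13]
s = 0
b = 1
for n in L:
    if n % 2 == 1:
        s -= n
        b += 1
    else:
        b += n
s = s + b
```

n=0: not odd; b=1
n=-3: odd, s = 0-(-3) = 3; b=2
n=6: not odd; b=8
n=-3: odd, s = 3-(-3) = 6; b=9
n=-2: not odd; b=7
n=8: not odd; b=15
n=13: odd, s = 6-13 = -7; b=16
s+b = (-7)+16 = 9

9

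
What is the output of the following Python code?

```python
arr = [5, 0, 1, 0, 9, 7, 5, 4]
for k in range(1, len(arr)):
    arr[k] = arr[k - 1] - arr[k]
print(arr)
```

[5, 5, 4, 4, -5, -12, -17, -21]

k=1: arr[1] = 5-0 = 5 → [5, 5, 1, 0, 9, 7, 5, 4]
k=2: arr[2] = 5-1 = 4 → [5, 5, 4, 0, 9, 7, 5, 4]
k=3: arr[3] = 4-0 = 4 → [5, 5, 4, 4, 9, 7, 5, 4]
k=4: arr[4] = 4-9 = -5 → [5, 5, 4, 4, -5, 7, 5, 4]
k=5: arr[5] = (-5)-7 = -12 → [5, 5, 4, 4, -5, -12, 5, 4]
k=6: arr[6] = (-12)-5 = -17 → [5, 5, 4, 4, -5, -12, -17, 4]
k=7: arr[7] = (-17)-4 = -21 → [5, 5, 4, 4, -5, -12, -17, -21]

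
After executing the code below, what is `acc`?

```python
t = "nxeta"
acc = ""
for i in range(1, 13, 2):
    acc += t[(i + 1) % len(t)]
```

i=1: add t[2]='e' → 'e'
i=3: add t[4]='a' → 'ea'
i=5: add t[1]='x' → 'eax'
i=7: add t[3]='t' → 'eaxt'
i=9: add t[0]='n' → 'eaxtn'
i=11: add t[2]='e' → 'eaxtne'

'eaxtne'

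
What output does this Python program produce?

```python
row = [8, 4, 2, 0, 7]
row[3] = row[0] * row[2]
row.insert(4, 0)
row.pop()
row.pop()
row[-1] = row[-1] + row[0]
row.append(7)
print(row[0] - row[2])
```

row[3] = row[0]*row[2] = 8*2 = 16 → [8, 4, 2, 16, 7]
insert 0 at 4 → [8, 4, 2, 16, 0, 7]
pop() removes 7 → [8, 4, 2, 16, 0]
pop() removes 0 → [8, 4, 2, 16]
row[-1] = row[-1]+row[0] = 16+8 = 24 → [8, 4, 2, 24]
append 7 → [8, 4, 2, 24, 7]
row[0]-row[2] = 8-2 = 6

6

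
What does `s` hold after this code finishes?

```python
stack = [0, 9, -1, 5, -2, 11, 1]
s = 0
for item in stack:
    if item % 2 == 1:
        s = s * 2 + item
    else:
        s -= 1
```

143

item=0: not odd, s = 0-1 = -1
item=9: odd, s = (-1)*2+9 = 7
item=-1: odd, s = 7*2+(-1) = 13
item=5: odd, s = 13*2+5 = 31
item=-2: not odd, s = 31-1 = 30
item=11: odd, s = 30*2+11 = 71
item=1: odd, s = 71*2+1 = 143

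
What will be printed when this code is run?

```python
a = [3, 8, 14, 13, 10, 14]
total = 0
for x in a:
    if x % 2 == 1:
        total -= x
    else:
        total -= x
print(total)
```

x=3: odd, total = 0-3 = -3
x=8: not odd, total = (-3)-8 = -11
x=14: not odd, total = (-11)-14 = -25
x=13: odd, total = (-25)-13 = -38
x=10: not odd, total = (-38)-10 = -48
x=14: not odd, total = (-48)-14 = -62

-62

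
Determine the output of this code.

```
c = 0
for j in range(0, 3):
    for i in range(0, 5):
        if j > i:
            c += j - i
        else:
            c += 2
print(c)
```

j=0,i=0: not 0>0, c = 0+2 = 2
j=0,i=1: not 0>1, c = 2+2 = 4
j=0,i=2: not 0>2, c = 4+2 = 6
j=0,i=3: not 0>3, c = 6+2 = 8
j=0,i=4: not 0>4, c = 8+2 = 10
j=1,i=0: 1>0, c = 10+1 = 11
j=1,i=1: not 1>1, c = 11+2 = 13
j=1,i=2: not 1>2, c = 13+2 = 15
j=1,i=3: not 1>3, c = 15+2 = 17
j=1,i=4: not 1>4, c = 17+2 = 19
j=2,i=0: 2>0, c = 19+2 = 21
j=2,i=1: 2>1, c = 21+1 = 22
j=2,i=2: not 2>2, c = 22+2 = 24
j=2,i=3: not 2>3, c = 24+2 = 26
j=2,i=4: not 2>4, c = 26+2 = 28

28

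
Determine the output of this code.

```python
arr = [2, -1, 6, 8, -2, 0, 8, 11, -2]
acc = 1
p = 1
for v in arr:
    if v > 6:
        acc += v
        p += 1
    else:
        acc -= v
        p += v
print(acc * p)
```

v=2: not >6, acc = 1-2 = -1; p=3
v=-1: not >6, acc = (-1)-(-1) = 0; p=2
v=6: not >6, acc = 0-6 = -6; p=8
v=8: >6, acc = (-6)+8 = 2; p=9
v=-2: not >6, acc = 2-(-2) = 4; p=7
v=0: not >6, acc = 4-0 = 4; p=7
v=8: >6, acc = 4+8 = 12; p=8
v=11: >6, acc = 12+11 = 23; p=9
v=-2: not >6, acc = 23-(-2) = 25; p=7
acc*p = 25*7 = 175

175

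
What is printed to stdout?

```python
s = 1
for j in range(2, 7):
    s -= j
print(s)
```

-19

j=2: s = 1-2 = -1
j=3: s = (-1)-3 = -4
j=4: s = (-4)-4 = -8
j=5: s = (-8)-5 = -13
j=6: s = (-13)-6 = -19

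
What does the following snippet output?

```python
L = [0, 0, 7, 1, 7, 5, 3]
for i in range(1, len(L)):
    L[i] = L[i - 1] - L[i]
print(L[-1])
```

i=1: L[1] = 0-0 = 0 → [0, 0, 7, 1, 7, 5, 3]
i=2: L[2] = 0-7 = -7 → [0, 0, -7, 1, 7, 5, 3]
i=3: L[3] = (-7)-1 = -8 → [0, 0, -7, -8, 7, 5, 3]
i=4: L[4] = (-8)-7 = -15 → [0, 0, -7, -8, -15, 5, 3]
i=5: L[5] = (-15)-5 = -20 → [0, 0, -7, -8, -15, -20, 3]
i=6: L[6] = (-20)-3 = -23 → [0, 0, -7, -8, -15, -20, -23]

-23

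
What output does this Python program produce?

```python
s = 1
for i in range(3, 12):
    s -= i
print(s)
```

i=3: s = 1-3 = -2
i=4: s = (-2)-4 = -6
i=5: s = (-6)-5 = -11
i=6: s = (-11)-6 = -17
i=7: s = (-17)-7 = -24
i=8: s = (-24)-8 = -32
i=9: s = (-32)-9 = -41
i=10: s = (-41)-10 = -51
i=11: s = (-51)-11 = -62

-62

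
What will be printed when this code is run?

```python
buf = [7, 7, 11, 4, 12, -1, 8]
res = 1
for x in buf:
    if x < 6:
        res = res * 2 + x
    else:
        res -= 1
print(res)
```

-4

x=7: not <6, res = 1-1 = 0
x=7: not <6, res = 0-1 = -1
x=11: not <6, res = (-1)-1 = -2
x=4: <6, res = (-2)*2+4 = 0
x=12: not <6, res = 0-1 = -1
x=-1: <6, res = (-1)*2+(-1) = -3
x=8: not <6, res = (-3)-1 = -4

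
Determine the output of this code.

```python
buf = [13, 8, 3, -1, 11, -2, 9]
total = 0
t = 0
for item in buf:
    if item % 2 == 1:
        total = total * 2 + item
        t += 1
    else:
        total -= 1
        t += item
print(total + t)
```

252

item=13: odd, total = 0*2+13 = 13; t=1
item=8: not odd, total = 13-1 = 12; t=9
item=3: odd, total = 12*2+3 = 27; t=10
item=-1: odd, total = 27*2+(-1) = 53; t=11
item=11: odd, total = 53*2+11 = 117; t=12
item=-2: not odd, total = 117-1 = 116; t=10
item=9: odd, total = 116*2+9 = 241; t=11
total+t = 241+11 = 252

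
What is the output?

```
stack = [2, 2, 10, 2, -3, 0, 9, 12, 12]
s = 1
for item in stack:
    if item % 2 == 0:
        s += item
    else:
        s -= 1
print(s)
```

item=2: even, s = 1+2 = 3
item=2: even, s = 3+2 = 5
item=10: even, s = 5+10 = 15
item=2: even, s = 15+2 = 17
item=-3: not even, s = 17-1 = 16
item=0: even, s = 16+0 = 16
item=9: not even, s = 16-1 = 15
item=12: even, s = 15+12 = 27
item=12: even, s = 27+12 = 39

39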